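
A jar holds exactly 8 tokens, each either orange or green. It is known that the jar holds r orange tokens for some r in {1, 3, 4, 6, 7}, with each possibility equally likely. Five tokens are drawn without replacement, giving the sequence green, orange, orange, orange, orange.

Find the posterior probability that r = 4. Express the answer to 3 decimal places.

Compute the likelihood of the observed sequence for each case: P(data | r = 1) = (7/8)(1/7)(0/6) = 0; P(data | r = 3) = (5/8)(3/7)(2/6)(1/5)(0/4) = 0; P(data | r = 4) = (4/8)(4/7)(3/6)(2/5)(1/4) = 0.014286; P(data | r = 6) = (2/8)(6/7)(5/6)(4/5)(3/4) = 0.10714; P(data | r = 7) = (1/8)(7/7)(6/6)(5/5)(4/4) = 0.125.
Weighting by the prior gives 1/5 · 0 = 0, 1/5 · 0 = 0, 1/5 · 0.014286 = 0.0028571, 1/5 · 0.10714 = 0.021429, 1/5 · 0.125 = 0.025; summing to 0.049286.
Hence P(r = 4 | data) = (0.0028571) / (0.049286) = 0.057971.

0.058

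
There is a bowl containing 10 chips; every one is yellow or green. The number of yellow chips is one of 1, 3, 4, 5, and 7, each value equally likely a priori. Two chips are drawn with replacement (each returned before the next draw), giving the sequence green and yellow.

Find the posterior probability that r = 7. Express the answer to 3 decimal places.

For each hypothesis, P(data | H) works out to: P(data | r = 1) = (9/10)(1/10) = 9/100; P(data | r = 3) = (7/10)(3/10) = 21/100; P(data | r = 4) = (6/10)(4/10) = 6/25; P(data | r = 5) = (5/10)(5/10) = 1/4; P(data | r = 7) = (3/10)(7/10) = 21/100.
Weighting by the prior gives 1/5 · 9/100 = 9/500, 1/5 · 21/100 = 21/500, 1/5 · 6/25 = 6/125, 1/5 · 1/4 = 1/20, 1/5 · 21/100 = 21/500; these sum to 1/5.
So P(r = 7 | data) = (21/500) / (1/5) = 21/100.

0.210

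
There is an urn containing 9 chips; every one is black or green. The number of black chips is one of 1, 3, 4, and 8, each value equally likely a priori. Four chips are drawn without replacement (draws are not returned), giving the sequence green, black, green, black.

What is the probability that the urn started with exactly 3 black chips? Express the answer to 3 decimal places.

The likelihood of the observed sequence under each hypothesis: P(data | r = 1) = (8/9)(1/8)(7/7)(0/6) = 0; P(data | r = 3) = (6/9)(3/8)(5/7)(2/6) = 5/84; P(data | r = 4) = (5/9)(4/8)(4/7)(3/6) = 5/63; P(data | r = 8) = (1/9)(8/8)(0/7) = 0.
Weighting by the prior gives 1/4 · 0 = 0, 1/4 · 5/84 = 5/336, 1/4 · 5/63 = 5/252, 1/4 · 0 = 0; with total 5/144.
So P(r = 3 | data) = (5/336) / (5/144) = 3/7.

0.429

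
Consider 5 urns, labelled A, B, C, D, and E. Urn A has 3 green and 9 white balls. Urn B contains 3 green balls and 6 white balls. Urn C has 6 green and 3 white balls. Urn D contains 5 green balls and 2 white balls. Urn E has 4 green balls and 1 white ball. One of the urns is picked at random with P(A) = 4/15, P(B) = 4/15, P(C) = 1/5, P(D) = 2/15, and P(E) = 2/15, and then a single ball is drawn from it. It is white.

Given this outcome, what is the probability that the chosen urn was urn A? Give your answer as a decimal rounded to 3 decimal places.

For each hypothesis, P(data | H) works out to: P(data | urn A) = (9/12) = 0.75; P(data | urn B) = (6/9) = 0.66667; P(data | urn C) = (3/9) = 0.33333; P(data | urn D) = (2/7) = 0.28571; P(data | urn E) = (1/5) = 0.2.
The prior-weighted likelihoods are 4/15 · 0.75 = 0.2, 4/15 · 0.66667 = 0.17778, 1/5 · 0.33333 = 0.066667, 2/15 · 0.28571 = 0.038095, 2/15 · 0.2 = 0.026667; with total 0.50921.
Therefore the posterior P(urn A | data) = (0.2) / (0.50921) = 0.39277.

0.393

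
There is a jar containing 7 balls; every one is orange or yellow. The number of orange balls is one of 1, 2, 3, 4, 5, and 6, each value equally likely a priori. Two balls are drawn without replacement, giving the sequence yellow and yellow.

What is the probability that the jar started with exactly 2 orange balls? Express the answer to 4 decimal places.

Under each hypothesis, the probability of the observed sequence is: P(data | r = 1) = (6/7)(5/6) = 5/7; P(data | r = 2) = (5/7)(4/6) = 10/21; P(data | r = 3) = (4/7)(3/6) = 2/7; P(data | r = 4) = (3/7)(2/6) = 1/7; P(data | r = 5) = (2/7)(1/6) = 1/21; P(data | r = 6) = (1/7)(0/6) = 0.
The prior-weighted likelihoods are 1/6 · 5/7 = 5/42, 1/6 · 10/21 = 5/63, 1/6 · 2/7 = 1/21, 1/6 · 1/7 = 1/42, 1/6 · 1/21 = 1/126, 1/6 · 0 = 0; with total 5/18.
Therefore the posterior P(r = 2 | data) = (5/63) / (5/18) = 2/7.

0.2857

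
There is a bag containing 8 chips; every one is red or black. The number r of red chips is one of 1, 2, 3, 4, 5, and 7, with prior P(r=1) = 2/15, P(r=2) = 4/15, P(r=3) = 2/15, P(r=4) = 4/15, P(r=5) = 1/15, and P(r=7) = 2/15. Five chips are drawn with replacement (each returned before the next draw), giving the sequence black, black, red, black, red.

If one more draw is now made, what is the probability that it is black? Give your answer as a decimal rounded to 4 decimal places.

0.6138

For each hypothesis, P(data | H) works out to: P(data | r = 1) = (7/8)(7/8)(1/8)(7/8)(1/8) = 0.010468; P(data | r = 2) = (6/8)(6/8)(2/8)(6/8)(2/8) = 0.026367; P(data | r = 3) = (5/8)(5/8)(3/8)(5/8)(3/8) = 0.034332; P(data | r = 4) = (4/8)(4/8)(4/8)(4/8)(4/8) = 0.03125; P(data | r = 5) = (3/8)(3/8)(5/8)(3/8)(5/8) = 0.020599; P(data | r = 7) = (1/8)(1/8)(7/8)(1/8)(7/8) = 0.0014954.
The prior-weighted likelihoods are 2/15 · 0.010468 = 0.0013957, 4/15 · 0.026367 = 0.0070313, 2/15 · 0.034332 = 0.0045776, 4/15 · 0.03125 = 0.0083333, 1/15 · 0.020599 = 0.0013733, 2/15 · 0.0014954 = 0.00019938; summing to 0.022911.
The posterior is then P(r = 1 | data) = 0.060918, P(r = 2 | data) = 0.3069, P(r = 3 | data) = 0.1998, P(r = 4 | data) = 0.36373, P(r = 5 | data) = 0.059941, P(r = 7 | data) = 0.0087026.
So P(black next | data) = Σ P(black next | H) P(H | data) = (7/8)(0.060918) + (3/4)(0.3069) + (5/8)(0.1998) + (1/2)(0.36373) + (3/8)(0.059941) + (1/8)(0.0087026) = 0.61379.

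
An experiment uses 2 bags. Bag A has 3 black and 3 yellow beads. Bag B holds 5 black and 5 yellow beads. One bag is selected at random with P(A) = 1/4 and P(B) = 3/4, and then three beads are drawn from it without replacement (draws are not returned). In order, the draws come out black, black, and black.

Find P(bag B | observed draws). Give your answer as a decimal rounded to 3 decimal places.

Under each hypothesis, the probability of the observed sequence is: P(data | bag A) = (3/6)(2/5)(1/4) = 1/20; P(data | bag B) = (5/10)(4/9)(3/8) = 1/12.
The prior-weighted likelihoods are 1/4 · 1/20 = 1/80, 3/4 · 1/12 = 1/16; these sum to 3/40.
So P(bag B | data) = (1/16) / (3/40) = 5/6.

0.833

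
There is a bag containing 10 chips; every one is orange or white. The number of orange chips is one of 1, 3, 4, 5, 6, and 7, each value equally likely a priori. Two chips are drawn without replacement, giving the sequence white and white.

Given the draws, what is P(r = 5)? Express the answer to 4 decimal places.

Compute the likelihood of the observed sequence for each case: P(data | r = 1) = (9/10)(8/9) = 4/5; P(data | r = 3) = (7/10)(6/9) = 7/15; P(data | r = 4) = (6/10)(5/9) = 1/3; P(data | r = 5) = (5/10)(4/9) = 2/9; P(data | r = 6) = (4/10)(3/9) = 2/15; P(data | r = 7) = (3/10)(2/9) = 1/15.
The prior-weighted likelihoods are 1/6 · 4/5 = 2/15, 1/6 · 7/15 = 7/90, 1/6 · 1/3 = 1/18, 1/6 · 2/9 = 1/27, 1/6 · 2/15 = 1/45, 1/6 · 1/15 = 1/90; these sum to 91/270.
By Bayes' rule, P(r = 5 | data) = (1/27) / (91/270) = 10/91.

0.1099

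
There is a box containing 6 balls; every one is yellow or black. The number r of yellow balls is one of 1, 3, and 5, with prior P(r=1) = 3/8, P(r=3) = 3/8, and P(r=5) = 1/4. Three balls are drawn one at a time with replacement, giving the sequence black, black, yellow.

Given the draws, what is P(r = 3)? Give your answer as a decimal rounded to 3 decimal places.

Compute the likelihood of the observed sequence for each case: P(data | r = 1) = (5/6)(5/6)(1/6) = 25/216; P(data | r = 3) = (3/6)(3/6)(3/6) = 1/8; P(data | r = 5) = (1/6)(1/6)(5/6) = 5/216.
Multiplying each by its prior: 3/8 · 25/216 = 25/576, 3/8 · 1/8 = 3/64, 1/4 · 5/216 = 5/864; with total 83/864.
Hence P(r = 3 | data) = (3/64) / (83/864) = 81/166.

0.488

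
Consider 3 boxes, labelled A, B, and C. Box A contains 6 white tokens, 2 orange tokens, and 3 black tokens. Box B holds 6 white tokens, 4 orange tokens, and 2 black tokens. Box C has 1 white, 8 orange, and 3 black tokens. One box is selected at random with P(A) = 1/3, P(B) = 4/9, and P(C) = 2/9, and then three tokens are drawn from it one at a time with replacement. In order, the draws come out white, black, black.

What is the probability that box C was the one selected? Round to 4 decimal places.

0.0555

For each hypothesis, P(data | H) works out to: P(data | box A) = (6/11)(3/11)(3/11) = 0.040571; P(data | box B) = (6/12)(2/12)(2/12) = 0.013889; P(data | box C) = (1/12)(3/12)(3/12) = 0.0052083.
Multiplying each by its prior: 1/3 · 0.040571 = 0.013524, 4/9 · 0.013889 = 0.0061728, 2/9 · 0.0052083 = 0.0011574; with total 0.020854.
Therefore the posterior P(box C | data) = (0.0011574) / (0.020854) = 0.055501.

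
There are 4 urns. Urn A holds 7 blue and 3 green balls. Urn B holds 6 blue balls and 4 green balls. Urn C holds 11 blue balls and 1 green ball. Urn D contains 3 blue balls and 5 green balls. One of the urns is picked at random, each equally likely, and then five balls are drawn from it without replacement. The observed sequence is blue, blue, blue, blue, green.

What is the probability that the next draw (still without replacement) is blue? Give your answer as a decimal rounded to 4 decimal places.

0.7111

The likelihood of the observed sequence under each hypothesis: P(data | urn A) = (7/10)(6/9)(5/8)(4/7)(3/6) = 1/12; P(data | urn B) = (6/10)(5/9)(4/8)(3/7)(4/6) = 1/21; P(data | urn C) = (11/12)(10/11)(9/10)(8/9)(1/8) = 1/12; P(data | urn D) = (3/8)(2/7)(1/6)(0/5) = 0.
The prior-weighted likelihoods are 1/4 · 1/12 = 1/48, 1/4 · 1/21 = 1/84, 1/4 · 1/12 = 1/48, 1/4 · 0 = 0; with total 3/56.
The posterior is then P(urn A | data) = 7/18, P(urn B | data) = 2/9, P(urn C | data) = 7/18, P(urn D | data) = 0.
Averaging over the posterior, P(blue next | data) = (3/5)(7/18) + (2/5)(2/9) + (1)(7/18) = 32/45.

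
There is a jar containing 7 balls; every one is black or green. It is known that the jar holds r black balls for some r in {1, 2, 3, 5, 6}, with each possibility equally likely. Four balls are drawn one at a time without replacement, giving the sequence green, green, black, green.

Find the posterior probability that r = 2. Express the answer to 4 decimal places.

0.3846

Compute the likelihood of the observed sequence for each case: P(data | r = 1) = (6/7)(5/6)(1/5)(4/4) = 1/7; P(data | r = 2) = (5/7)(4/6)(2/5)(3/4) = 1/7; P(data | r = 3) = (4/7)(3/6)(3/5)(2/4) = 3/35; P(data | r = 5) = (2/7)(1/6)(5/5)(0/4) = 0; P(data | r = 6) = (1/7)(0/6) = 0.
Weighting by the prior gives 1/5 · 1/7 = 1/35, 1/5 · 1/7 = 1/35, 1/5 · 3/35 = 3/175, 1/5 · 0 = 0, 1/5 · 0 = 0; these sum to 13/175.
So P(r = 2 | data) = (1/35) / (13/175) = 5/13.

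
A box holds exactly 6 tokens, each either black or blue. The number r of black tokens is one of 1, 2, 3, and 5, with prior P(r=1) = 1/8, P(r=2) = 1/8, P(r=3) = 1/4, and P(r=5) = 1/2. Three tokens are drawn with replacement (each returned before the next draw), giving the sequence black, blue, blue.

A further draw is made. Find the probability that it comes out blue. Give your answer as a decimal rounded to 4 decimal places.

For each hypothesis, P(data | H) works out to: P(data | r = 1) = (1/6)(5/6)(5/6) = 0.11574; P(data | r = 2) = (2/6)(4/6)(4/6) = 0.14815; P(data | r = 3) = (3/6)(3/6)(3/6) = 0.125; P(data | r = 5) = (5/6)(1/6)(1/6) = 0.023148.
Weighting by the prior gives 1/8 · 0.11574 = 0.014468, 1/8 · 0.14815 = 0.018519, 1/4 · 0.125 = 0.03125, 1/2 · 0.023148 = 0.011574; summing to 0.07581.
Dividing through by the total gives posterior P(r = 1 | data) = 0.19084, P(r = 2 | data) = 0.24427, P(r = 3 | data) = 0.41221, P(r = 5 | data) = 0.15267.
So P(blue next | data) = Σ P(blue next | H) P(H | data) = (5/6)(0.19084) + (2/3)(0.24427) + (1/2)(0.41221) + (1/6)(0.15267) = 0.55344.

0.5534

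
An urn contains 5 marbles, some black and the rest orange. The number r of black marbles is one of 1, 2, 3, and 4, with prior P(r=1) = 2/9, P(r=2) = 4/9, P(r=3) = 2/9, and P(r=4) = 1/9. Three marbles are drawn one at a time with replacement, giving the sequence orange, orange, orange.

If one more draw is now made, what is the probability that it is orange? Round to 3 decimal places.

Under each hypothesis, the probability of the observed sequence is: P(data | r = 1) = (4/5)(4/5)(4/5) = 0.512; P(data | r = 2) = (3/5)(3/5)(3/5) = 0.216; P(data | r = 3) = (2/5)(2/5)(2/5) = 0.064; P(data | r = 4) = (1/5)(1/5)(1/5) = 0.008.
Multiplying each by its prior: 2/9 · 0.512 = 0.11378, 4/9 · 0.216 = 0.096, 2/9 · 0.064 = 0.014222, 1/9 · 0.008 = 0.00088889; these sum to 0.22489.
Dividing through by the total gives posterior P(r = 1 | data) = 0.50593, P(r = 2 | data) = 0.42688, P(r = 3 | data) = 0.063241, P(r = 4 | data) = 0.0039526.
So P(orange next | data) = Σ P(orange next | H) P(H | data) = (4/5)(0.50593) + (3/5)(0.42688) + (2/5)(0.063241) + (1/5)(0.0039526) = 0.68696.

0.687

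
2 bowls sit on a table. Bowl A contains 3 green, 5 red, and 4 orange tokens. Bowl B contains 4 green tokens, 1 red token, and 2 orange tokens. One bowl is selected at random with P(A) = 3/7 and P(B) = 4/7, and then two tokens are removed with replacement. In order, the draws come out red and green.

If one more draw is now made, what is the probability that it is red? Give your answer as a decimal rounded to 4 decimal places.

0.2768

For each hypothesis, P(data | H) works out to: P(data | bowl A) = (5/12)(3/12) = 0.10417; P(data | bowl B) = (1/7)(4/7) = 0.081633.
Multiplying each by its prior: 3/7 · 0.10417 = 0.044643, 4/7 · 0.081633 = 0.046647; summing to 0.09129.
Dividing through by the total gives posterior P(bowl A | data) = 0.48902, P(bowl B | data) = 0.51098.
The predictive probability is P(red next | data) = (5/12)(0.48902) + (1/7)(0.51098) = 0.27676.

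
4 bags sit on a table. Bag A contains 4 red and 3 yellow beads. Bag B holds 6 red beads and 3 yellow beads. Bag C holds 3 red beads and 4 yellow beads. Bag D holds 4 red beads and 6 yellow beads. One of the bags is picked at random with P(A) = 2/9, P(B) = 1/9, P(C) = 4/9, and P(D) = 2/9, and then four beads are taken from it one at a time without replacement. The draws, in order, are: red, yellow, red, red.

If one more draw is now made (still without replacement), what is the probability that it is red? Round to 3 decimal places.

0.299

The likelihood of the observed sequence under each hypothesis: P(data | bag A) = (4/7)(3/6)(3/5)(2/4) = 0.085714; P(data | bag B) = (6/9)(3/8)(5/7)(4/6) = 0.11905; P(data | bag C) = (3/7)(4/6)(2/5)(1/4) = 0.028571; P(data | bag D) = (4/10)(6/9)(3/8)(2/7) = 0.028571.
The prior-weighted likelihoods are 2/9 · 0.085714 = 0.019048, 1/9 · 0.11905 = 0.013228, 4/9 · 0.028571 = 0.012698, 2/9 · 0.028571 = 0.0063492; summing to 0.051323.
Normalising, the posterior is P(bag A | data) = 0.37113, P(bag B | data) = 0.25773, P(bag C | data) = 0.24742, P(bag D | data) = 0.12371.
So P(red next | data) = Σ P(red next | H) P(H | data) = (1/3)(0.37113) + (3/5)(0.25773) + (0)(0.24742) + (1/6)(0.12371) = 0.29897.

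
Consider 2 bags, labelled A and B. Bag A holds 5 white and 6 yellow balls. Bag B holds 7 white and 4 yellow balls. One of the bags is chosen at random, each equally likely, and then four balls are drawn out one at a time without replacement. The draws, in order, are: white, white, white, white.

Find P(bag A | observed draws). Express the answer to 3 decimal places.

0.125

Under each hypothesis, the probability of the observed sequence is: P(data | bag A) = (5/11)(4/10)(3/9)(2/8) = 1/66; P(data | bag B) = (7/11)(6/10)(5/9)(4/8) = 7/66.
Weighting by the prior gives 1/2 · 1/66 = 1/132, 1/2 · 7/66 = 7/132; with total 2/33.
By Bayes' rule, P(bag A | data) = (1/132) / (2/33) = 1/8.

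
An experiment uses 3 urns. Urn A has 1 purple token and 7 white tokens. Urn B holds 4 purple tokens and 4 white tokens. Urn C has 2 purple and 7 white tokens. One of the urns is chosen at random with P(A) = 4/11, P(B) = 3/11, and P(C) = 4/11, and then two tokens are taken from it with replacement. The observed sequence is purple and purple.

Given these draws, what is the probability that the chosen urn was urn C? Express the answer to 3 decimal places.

The likelihood of the observed sequence under each hypothesis: P(data | urn A) = (1/8)(1/8) = 0.015625; P(data | urn B) = (4/8)(4/8) = 0.25; P(data | urn C) = (2/9)(2/9) = 0.049383.
The prior-weighted likelihoods are 4/11 · 0.015625 = 0.0056818, 3/11 · 0.25 = 0.068182, 4/11 · 0.049383 = 0.017957; with total 0.091821.
So P(urn C | data) = (0.017957) / (0.091821) = 0.19557.

0.196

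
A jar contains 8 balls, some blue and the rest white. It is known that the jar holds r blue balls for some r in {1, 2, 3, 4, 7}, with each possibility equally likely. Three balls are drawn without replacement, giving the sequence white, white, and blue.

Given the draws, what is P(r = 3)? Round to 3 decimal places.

0.286

The likelihood of the observed sequence under each hypothesis: P(data | r = 1) = (7/8)(6/7)(1/6) = 1/8; P(data | r = 2) = (6/8)(5/7)(2/6) = 5/28; P(data | r = 3) = (5/8)(4/7)(3/6) = 5/28; P(data | r = 4) = (4/8)(3/7)(4/6) = 1/7; P(data | r = 7) = (1/8)(0/7) = 0.
Multiplying each by its prior: 1/5 · 1/8 = 1/40, 1/5 · 5/28 = 1/28, 1/5 · 5/28 = 1/28, 1/5 · 1/7 = 1/35, 1/5 · 0 = 0; with total 1/8.
Hence P(r = 3 | data) = (1/28) / (1/8) = 2/7.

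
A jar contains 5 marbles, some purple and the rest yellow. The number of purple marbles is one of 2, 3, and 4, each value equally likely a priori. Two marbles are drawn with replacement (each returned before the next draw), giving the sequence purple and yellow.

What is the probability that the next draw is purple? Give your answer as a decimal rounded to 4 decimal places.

Under each hypothesis, the probability of the observed sequence is: P(data | r = 2) = (2/5)(3/5) = 6/25; P(data | r = 3) = (3/5)(2/5) = 6/25; P(data | r = 4) = (4/5)(1/5) = 4/25.
Multiplying each by its prior: 1/3 · 6/25 = 2/25, 1/3 · 6/25 = 2/25, 1/3 · 4/25 = 4/75; these sum to 16/75.
Normalising, the posterior is P(r = 2 | data) = 3/8, P(r = 3 | data) = 3/8, P(r = 4 | data) = 1/4.
So P(purple next | data) = Σ P(purple next | H) P(H | data) = (2/5)(3/8) + (3/5)(3/8) + (4/5)(1/4) = 23/40.

0.5750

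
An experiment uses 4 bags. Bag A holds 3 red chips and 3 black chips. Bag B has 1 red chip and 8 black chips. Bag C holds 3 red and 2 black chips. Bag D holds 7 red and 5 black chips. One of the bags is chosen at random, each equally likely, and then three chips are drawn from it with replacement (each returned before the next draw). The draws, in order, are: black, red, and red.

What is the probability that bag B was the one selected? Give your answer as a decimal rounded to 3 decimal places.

The likelihood of the observed sequence under each hypothesis: P(data | bag A) = (3/6)(3/6)(3/6) = 0.125; P(data | bag B) = (8/9)(1/9)(1/9) = 0.010974; P(data | bag C) = (2/5)(3/5)(3/5) = 0.144; P(data | bag D) = (5/12)(7/12)(7/12) = 0.14178.
Weighting by the prior gives 1/4 · 0.125 = 0.03125, 1/4 · 0.010974 = 0.0027435, 1/4 · 0.144 = 0.036, 1/4 · 0.14178 = 0.035446; summing to 0.10544.
So P(bag B | data) = (0.0027435) / (0.10544) = 0.02602.

0.026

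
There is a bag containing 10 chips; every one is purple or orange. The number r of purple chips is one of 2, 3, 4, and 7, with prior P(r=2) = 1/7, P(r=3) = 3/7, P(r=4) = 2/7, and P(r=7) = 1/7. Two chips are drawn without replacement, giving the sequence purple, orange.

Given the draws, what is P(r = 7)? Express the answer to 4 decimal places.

Under each hypothesis, the probability of the observed sequence is: P(data | r = 2) = (2/10)(8/9) = 8/45; P(data | r = 3) = (3/10)(7/9) = 7/30; P(data | r = 4) = (4/10)(6/9) = 4/15; P(data | r = 7) = (7/10)(3/9) = 7/30.
The prior-weighted likelihoods are 1/7 · 8/45 = 8/315, 3/7 · 7/30 = 1/10, 2/7 · 4/15 = 8/105, 1/7 · 7/30 = 1/30; these sum to 74/315.
Hence P(r = 7 | data) = (1/30) / (74/315) = 21/148.

0.1419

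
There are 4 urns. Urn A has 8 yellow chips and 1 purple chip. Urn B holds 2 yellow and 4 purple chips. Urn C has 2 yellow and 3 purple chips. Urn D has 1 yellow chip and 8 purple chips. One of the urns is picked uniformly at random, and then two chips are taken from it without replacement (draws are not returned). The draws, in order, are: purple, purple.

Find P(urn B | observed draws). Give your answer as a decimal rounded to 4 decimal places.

For each hypothesis, P(data | H) works out to: P(data | urn A) = (1/9)(0/8) = 0; P(data | urn B) = (4/6)(3/5) = 2/5; P(data | urn C) = (3/5)(2/4) = 3/10; P(data | urn D) = (8/9)(7/8) = 7/9.
Multiplying each by its prior: 1/4 · 0 = 0, 1/4 · 2/5 = 1/10, 1/4 · 3/10 = 3/40, 1/4 · 7/9 = 7/36; summing to 133/360.
Hence P(urn B | data) = (1/10) / (133/360) = 36/133.

0.2707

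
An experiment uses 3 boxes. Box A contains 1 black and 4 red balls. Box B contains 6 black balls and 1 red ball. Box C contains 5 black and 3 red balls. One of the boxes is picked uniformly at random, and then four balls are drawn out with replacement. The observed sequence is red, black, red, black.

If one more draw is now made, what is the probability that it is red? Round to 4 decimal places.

0.4525

For each hypothesis, P(data | H) works out to: P(data | box A) = (4/5)(1/5)(4/5)(1/5) = 0.0256; P(data | box B) = (1/7)(6/7)(1/7)(6/7) = 0.014994; P(data | box C) = (3/8)(5/8)(3/8)(5/8) = 0.054932.
Multiplying each by its prior: 1/3 · 0.0256 = 0.0085333, 1/3 · 0.014994 = 0.0049979, 1/3 · 0.054932 = 0.018311; with total 0.031842.
Dividing through by the total gives posterior P(box A | data) = 0.26799, P(box B | data) = 0.15696, P(box C | data) = 0.57505.
Averaging over the posterior, P(red next | data) = (4/5)(0.26799) + (1/7)(0.15696) + (3/8)(0.57505) = 0.45246.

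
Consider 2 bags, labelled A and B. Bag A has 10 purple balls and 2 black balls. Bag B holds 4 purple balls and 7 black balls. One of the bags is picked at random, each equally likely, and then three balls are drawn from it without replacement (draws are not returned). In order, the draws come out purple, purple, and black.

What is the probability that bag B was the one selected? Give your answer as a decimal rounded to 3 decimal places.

0.384

The likelihood of the observed sequence under each hypothesis: P(data | bag A) = (10/12)(9/11)(2/10) = 3/22; P(data | bag B) = (4/11)(3/10)(7/9) = 14/165.
Multiplying each by its prior: 1/2 · 3/22 = 3/44, 1/2 · 14/165 = 7/165; summing to 73/660.
So P(bag B | data) = (7/165) / (73/660) = 28/73.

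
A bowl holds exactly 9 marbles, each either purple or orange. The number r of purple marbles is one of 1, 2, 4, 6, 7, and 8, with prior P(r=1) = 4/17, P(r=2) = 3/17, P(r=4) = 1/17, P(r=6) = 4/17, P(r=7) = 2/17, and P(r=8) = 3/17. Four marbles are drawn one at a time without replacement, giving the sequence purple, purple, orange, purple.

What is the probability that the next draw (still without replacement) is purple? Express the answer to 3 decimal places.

For each hypothesis, P(data | H) works out to: P(data | r = 1) = (1/9)(0/8) = 0; P(data | r = 2) = (2/9)(1/8)(7/7)(0/6) = 0; P(data | r = 4) = (4/9)(3/8)(5/7)(2/6) = 0.039683; P(data | r = 6) = (6/9)(5/8)(3/7)(4/6) = 0.11905; P(data | r = 7) = (7/9)(6/8)(2/7)(5/6) = 0.13889; P(data | r = 8) = (8/9)(7/8)(1/7)(6/6) = 0.11111.
Multiplying each by its prior: 4/17 · 0 = 0, 3/17 · 0 = 0, 1/17 · 0.039683 = 0.0023343, 4/17 · 0.11905 = 0.028011, 2/17 · 0.13889 = 0.01634, 3/17 · 0.11111 = 0.019608; summing to 0.066293.
Dividing through by the total gives posterior P(r = 1 | data) = 0, P(r = 2 | data) = 0, P(r = 4 | data) = 0.035211, P(r = 6 | data) = 0.42254, P(r = 7 | data) = 0.24648, P(r = 8 | data) = 0.29577.
The predictive probability is P(purple next | data) = (1/5)(0.035211) + (3/5)(0.42254) + (4/5)(0.24648) + (1)(0.29577) = 0.75352.

0.754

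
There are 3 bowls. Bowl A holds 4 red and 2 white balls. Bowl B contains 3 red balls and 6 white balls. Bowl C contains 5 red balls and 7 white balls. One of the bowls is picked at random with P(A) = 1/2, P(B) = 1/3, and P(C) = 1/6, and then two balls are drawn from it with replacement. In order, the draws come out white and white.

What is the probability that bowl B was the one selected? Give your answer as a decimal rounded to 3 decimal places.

Under each hypothesis, the probability of the observed sequence is: P(data | bowl A) = (2/6)(2/6) = 1/9; P(data | bowl B) = (6/9)(6/9) = 4/9; P(data | bowl C) = (7/12)(7/12) = 49/144.
The prior-weighted likelihoods are 1/2 · 1/9 = 1/18, 1/3 · 4/9 = 4/27, 1/6 · 49/144 = 49/864; these sum to 25/96.
By Bayes' rule, P(bowl B | data) = (4/27) / (25/96) = 128/225.

0.569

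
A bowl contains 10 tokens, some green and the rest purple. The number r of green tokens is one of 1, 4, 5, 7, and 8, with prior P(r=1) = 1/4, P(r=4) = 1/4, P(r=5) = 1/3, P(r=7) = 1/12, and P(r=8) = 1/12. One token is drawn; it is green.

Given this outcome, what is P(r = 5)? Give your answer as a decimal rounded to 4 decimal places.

Under each hypothesis, the probability of this draw is: P(data | r = 1) = (1/10) = 1/10; P(data | r = 4) = (4/10) = 2/5; P(data | r = 5) = (5/10) = 1/2; P(data | r = 7) = (7/10) = 7/10; P(data | r = 8) = (8/10) = 4/5.
Multiplying each by its prior: 1/4 · 1/10 = 1/40, 1/4 · 2/5 = 1/10, 1/3 · 1/2 = 1/6, 1/12 · 7/10 = 7/120, 1/12 · 4/5 = 1/15; summing to 5/12.
Hence P(r = 5 | data) = (1/6) / (5/12) = 2/5.

0.4000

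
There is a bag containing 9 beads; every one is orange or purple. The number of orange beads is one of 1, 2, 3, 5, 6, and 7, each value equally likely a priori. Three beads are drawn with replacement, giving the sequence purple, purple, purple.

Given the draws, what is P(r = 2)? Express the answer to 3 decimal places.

For each hypothesis, P(data | H) works out to: P(data | r = 1) = (8/9)(8/9)(8/9) = 0.70233; P(data | r = 2) = (7/9)(7/9)(7/9) = 0.47051; P(data | r = 3) = (6/9)(6/9)(6/9) = 0.2963; P(data | r = 5) = (4/9)(4/9)(4/9) = 0.087791; P(data | r = 6) = (3/9)(3/9)(3/9) = 0.037037; P(data | r = 7) = (2/9)(2/9)(2/9) = 0.010974.
Multiplying each by its prior: 1/6 · 0.70233 = 0.11706, 1/6 · 0.47051 = 0.078418, 1/6 · 0.2963 = 0.049383, 1/6 · 0.087791 = 0.014632, 1/6 · 0.037037 = 0.0061728, 1/6 · 0.010974 = 0.001829; summing to 0.26749.
So P(r = 2 | data) = (0.078418) / (0.26749) = 0.29316.

0.293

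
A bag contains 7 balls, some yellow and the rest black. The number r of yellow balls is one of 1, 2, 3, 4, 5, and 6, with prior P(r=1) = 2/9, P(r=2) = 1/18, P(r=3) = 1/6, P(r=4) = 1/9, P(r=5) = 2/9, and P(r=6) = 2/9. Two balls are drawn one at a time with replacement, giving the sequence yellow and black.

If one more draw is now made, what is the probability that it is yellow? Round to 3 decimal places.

0.535

Under each hypothesis, the probability of the observed sequence is: P(data | r = 1) = (1/7)(6/7) = 6/49; P(data | r = 2) = (2/7)(5/7) = 10/49; P(data | r = 3) = (3/7)(4/7) = 12/49; P(data | r = 4) = (4/7)(3/7) = 12/49; P(data | r = 5) = (5/7)(2/7) = 10/49; P(data | r = 6) = (6/7)(1/7) = 6/49.
Multiplying each by its prior: 2/9 · 6/49 = 4/147, 1/18 · 10/49 = 5/441, 1/6 · 12/49 = 2/49, 1/9 · 12/49 = 4/147, 2/9 · 10/49 = 20/441, 2/9 · 6/49 = 4/147; these sum to 79/441.
Normalising, the posterior is P(r = 1 | data) = 12/79, P(r = 2 | data) = 5/79, P(r = 3 | data) = 18/79, P(r = 4 | data) = 12/79, P(r = 5 | data) = 20/79, P(r = 6 | data) = 12/79.
The predictive probability is P(yellow next | data) = (1/7)(12/79) + (2/7)(5/79) + (3/7)(18/79) + (4/7)(12/79) + (5/7)(20/79) + (6/7)(12/79) = 296/553.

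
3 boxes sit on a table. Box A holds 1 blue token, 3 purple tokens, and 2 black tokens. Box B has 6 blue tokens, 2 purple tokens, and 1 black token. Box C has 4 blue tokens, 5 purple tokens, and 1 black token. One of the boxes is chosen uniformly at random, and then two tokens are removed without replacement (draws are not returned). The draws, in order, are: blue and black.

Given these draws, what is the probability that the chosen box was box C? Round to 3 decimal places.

0.229

The likelihood of the observed sequence under each hypothesis: P(data | box A) = (1/6)(2/5) = 1/15; P(data | box B) = (6/9)(1/8) = 1/12; P(data | box C) = (4/10)(1/9) = 2/45.
Weighting by the prior gives 1/3 · 1/15 = 1/45, 1/3 · 1/12 = 1/36, 1/3 · 2/45 = 2/135; these sum to 7/108.
Therefore the posterior P(box C | data) = (2/135) / (7/108) = 8/35.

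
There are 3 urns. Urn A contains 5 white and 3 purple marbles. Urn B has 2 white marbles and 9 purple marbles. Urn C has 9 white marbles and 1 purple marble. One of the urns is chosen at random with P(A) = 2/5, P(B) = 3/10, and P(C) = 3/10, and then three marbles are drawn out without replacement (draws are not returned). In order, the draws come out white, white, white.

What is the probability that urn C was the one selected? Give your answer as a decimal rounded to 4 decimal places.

Under each hypothesis, the probability of the observed sequence is: P(data | urn A) = (5/8)(4/7)(3/6) = 5/28; P(data | urn B) = (2/11)(1/10)(0/9) = 0; P(data | urn C) = (9/10)(8/9)(7/8) = 7/10.
Weighting by the prior gives 2/5 · 5/28 = 1/14, 3/10 · 0 = 0, 3/10 · 7/10 = 21/100; with total 197/700.
Hence P(urn C | data) = (21/100) / (197/700) = 147/197.

0.7462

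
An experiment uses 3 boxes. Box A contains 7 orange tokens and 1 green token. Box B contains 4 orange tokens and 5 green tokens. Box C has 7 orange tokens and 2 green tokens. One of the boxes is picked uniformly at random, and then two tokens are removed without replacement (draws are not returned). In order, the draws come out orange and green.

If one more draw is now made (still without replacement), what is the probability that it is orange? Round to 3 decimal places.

Compute the likelihood of the observed sequence for each case: P(data | box A) = (7/8)(1/7) = 1/8; P(data | box B) = (4/9)(5/8) = 5/18; P(data | box C) = (7/9)(2/8) = 7/36.
The prior-weighted likelihoods are 1/3 · 1/8 = 1/24, 1/3 · 5/18 = 5/54, 1/3 · 7/36 = 7/108; summing to 43/216.
The posterior is then P(box A | data) = 9/43, P(box B | data) = 20/43, P(box C | data) = 14/43.
The predictive probability is P(orange next | data) = (1)(9/43) + (3/7)(20/43) + (6/7)(14/43) = 207/301.

0.688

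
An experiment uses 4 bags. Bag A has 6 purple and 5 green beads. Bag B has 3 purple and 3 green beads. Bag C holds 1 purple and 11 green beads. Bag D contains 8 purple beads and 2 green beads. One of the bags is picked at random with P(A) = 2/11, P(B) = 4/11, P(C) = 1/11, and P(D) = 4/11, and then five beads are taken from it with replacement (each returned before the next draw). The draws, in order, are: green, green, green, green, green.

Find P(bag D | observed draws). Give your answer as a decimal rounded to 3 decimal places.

Compute the likelihood of the observed sequence for each case: P(data | bag A) = (5/11)(5/11)(5/11)(5/11)(5/11) = 0.019404; P(data | bag B) = (3/6)(3/6)(3/6)(3/6)(3/6) = 0.03125; P(data | bag C) = (11/12)(11/12)(11/12)(11/12)(11/12) = 0.64723; P(data | bag D) = (2/10)(2/10)(2/10)(2/10)(2/10) = 0.00032.
Multiplying each by its prior: 2/11 · 0.019404 = 0.003528, 4/11 · 0.03125 = 0.011364, 1/11 · 0.64723 = 0.058839, 4/11 · 0.00032 = 0.00011636; with total 0.073847.
Hence P(bag D | data) = (0.00011636) / (0.073847) = 0.0015757.

0.002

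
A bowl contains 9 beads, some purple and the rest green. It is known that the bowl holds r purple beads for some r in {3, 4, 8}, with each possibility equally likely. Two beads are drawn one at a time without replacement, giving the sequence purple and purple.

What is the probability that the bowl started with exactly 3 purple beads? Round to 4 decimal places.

Under each hypothesis, the probability of the observed sequence is: P(data | r = 3) = (3/9)(2/8) = 1/12; P(data | r = 4) = (4/9)(3/8) = 1/6; P(data | r = 8) = (8/9)(7/8) = 7/9.
The prior-weighted likelihoods are 1/3 · 1/12 = 1/36, 1/3 · 1/6 = 1/18, 1/3 · 7/9 = 7/27; summing to 37/108.
Hence P(r = 3 | data) = (1/36) / (37/108) = 3/37.

0.0811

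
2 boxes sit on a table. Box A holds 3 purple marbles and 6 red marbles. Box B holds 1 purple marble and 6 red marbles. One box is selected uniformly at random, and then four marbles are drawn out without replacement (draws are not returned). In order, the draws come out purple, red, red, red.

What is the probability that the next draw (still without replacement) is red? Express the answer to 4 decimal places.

0.8182

Under each hypothesis, the probability of the observed sequence is: P(data | box A) = (3/9)(6/8)(5/7)(4/6) = 5/42; P(data | box B) = (1/7)(6/6)(5/5)(4/4) = 1/7.
Weighting by the prior gives 1/2 · 5/42 = 5/84, 1/2 · 1/7 = 1/14; these sum to 11/84.
Normalising, the posterior is P(box A | data) = 5/11, P(box B | data) = 6/11.
So P(red next | data) = Σ P(red next | H) P(H | data) = (3/5)(5/11) + (1)(6/11) = 9/11.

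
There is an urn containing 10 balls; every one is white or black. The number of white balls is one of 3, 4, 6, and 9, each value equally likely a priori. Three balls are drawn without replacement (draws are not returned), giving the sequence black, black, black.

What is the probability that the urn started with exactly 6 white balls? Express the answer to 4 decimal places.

0.0678

For each hypothesis, P(data | H) works out to: P(data | r = 3) = (7/10)(6/9)(5/8) = 7/24; P(data | r = 4) = (6/10)(5/9)(4/8) = 1/6; P(data | r = 6) = (4/10)(3/9)(2/8) = 1/30; P(data | r = 9) = (1/10)(0/9) = 0.
Multiplying each by its prior: 1/4 · 7/24 = 7/96, 1/4 · 1/6 = 1/24, 1/4 · 1/30 = 1/120, 1/4 · 0 = 0; with total 59/480.
Therefore the posterior P(r = 6 | data) = (1/120) / (59/480) = 4/59.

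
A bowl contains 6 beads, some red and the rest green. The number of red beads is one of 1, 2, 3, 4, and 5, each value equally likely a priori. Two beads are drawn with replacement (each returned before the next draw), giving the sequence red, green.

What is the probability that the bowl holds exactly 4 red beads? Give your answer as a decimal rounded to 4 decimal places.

0.2286

For each hypothesis, P(data | H) works out to: P(data | r = 1) = (1/6)(5/6) = 5/36; P(data | r = 2) = (2/6)(4/6) = 2/9; P(data | r = 3) = (3/6)(3/6) = 1/4; P(data | r = 4) = (4/6)(2/6) = 2/9; P(data | r = 5) = (5/6)(1/6) = 5/36.
Multiplying each by its prior: 1/5 · 5/36 = 1/36, 1/5 · 2/9 = 2/45, 1/5 · 1/4 = 1/20, 1/5 · 2/9 = 2/45, 1/5 · 5/36 = 1/36; these sum to 7/36.
So P(r = 4 | data) = (2/45) / (7/36) = 8/35.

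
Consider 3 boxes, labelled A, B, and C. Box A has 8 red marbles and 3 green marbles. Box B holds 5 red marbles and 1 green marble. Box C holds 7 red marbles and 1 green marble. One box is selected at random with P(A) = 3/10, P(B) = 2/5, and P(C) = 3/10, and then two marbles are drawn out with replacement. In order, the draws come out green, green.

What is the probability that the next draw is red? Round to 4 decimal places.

0.7764

The likelihood of the observed sequence under each hypothesis: P(data | box A) = (3/11)(3/11) = 0.07438; P(data | box B) = (1/6)(1/6) = 0.027778; P(data | box C) = (1/8)(1/8) = 0.015625.
The prior-weighted likelihoods are 3/10 · 0.07438 = 0.022314, 2/5 · 0.027778 = 0.011111, 3/10 · 0.015625 = 0.0046875; with total 0.038113.
The posterior is then P(box A | data) = 0.58548, P(box B | data) = 0.29153, P(box C | data) = 0.12299.
The predictive probability is P(red next | data) = (8/11)(0.58548) + (5/6)(0.29153) + (7/8)(0.12299) = 0.77636.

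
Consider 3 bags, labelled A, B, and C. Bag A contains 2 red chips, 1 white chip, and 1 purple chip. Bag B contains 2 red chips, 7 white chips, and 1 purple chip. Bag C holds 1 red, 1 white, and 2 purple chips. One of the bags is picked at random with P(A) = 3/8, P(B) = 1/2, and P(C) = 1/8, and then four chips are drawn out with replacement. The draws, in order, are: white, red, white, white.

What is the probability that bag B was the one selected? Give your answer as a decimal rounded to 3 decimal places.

0.909

For each hypothesis, P(data | H) works out to: P(data | bag A) = (1/4)(2/4)(1/4)(1/4) = 0.0078125; P(data | bag B) = (7/10)(2/10)(7/10)(7/10) = 0.0686; P(data | bag C) = (1/4)(1/4)(1/4)(1/4) = 0.0039062.
Multiplying each by its prior: 3/8 · 0.0078125 = 0.0029297, 1/2 · 0.0686 = 0.0343, 1/8 · 0.0039062 = 0.00048828; summing to 0.037718.
So P(bag B | data) = (0.0343) / (0.037718) = 0.90938.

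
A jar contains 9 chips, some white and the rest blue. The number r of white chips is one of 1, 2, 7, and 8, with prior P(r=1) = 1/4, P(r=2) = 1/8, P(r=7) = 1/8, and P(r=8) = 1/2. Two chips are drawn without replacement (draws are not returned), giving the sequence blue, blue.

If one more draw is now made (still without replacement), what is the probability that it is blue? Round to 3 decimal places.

0.808

Under each hypothesis, the probability of the observed sequence is: P(data | r = 1) = (8/9)(7/8) = 7/9; P(data | r = 2) = (7/9)(6/8) = 7/12; P(data | r = 7) = (2/9)(1/8) = 1/36; P(data | r = 8) = (1/9)(0/8) = 0.
Multiplying each by its prior: 1/4 · 7/9 = 7/36, 1/8 · 7/12 = 7/96, 1/8 · 1/36 = 1/288, 1/2 · 0 = 0; summing to 13/48.
The posterior is then P(r = 1 | data) = 28/39, P(r = 2 | data) = 7/26, P(r = 7 | data) = 1/78, P(r = 8 | data) = 0.
The predictive probability is P(blue next | data) = (6/7)(28/39) + (5/7)(7/26) + (0)(1/78) = 21/26.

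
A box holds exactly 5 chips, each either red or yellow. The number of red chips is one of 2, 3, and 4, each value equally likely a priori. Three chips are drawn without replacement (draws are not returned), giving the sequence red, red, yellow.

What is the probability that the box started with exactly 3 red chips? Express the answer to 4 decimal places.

For each hypothesis, P(data | H) works out to: P(data | r = 2) = (2/5)(1/4)(3/3) = 1/10; P(data | r = 3) = (3/5)(2/4)(2/3) = 1/5; P(data | r = 4) = (4/5)(3/4)(1/3) = 1/5.
Weighting by the prior gives 1/3 · 1/10 = 1/30, 1/3 · 1/5 = 1/15, 1/3 · 1/5 = 1/15; these sum to 1/6.
Therefore the posterior P(r = 3 | data) = (1/15) / (1/6) = 2/5.

0.4000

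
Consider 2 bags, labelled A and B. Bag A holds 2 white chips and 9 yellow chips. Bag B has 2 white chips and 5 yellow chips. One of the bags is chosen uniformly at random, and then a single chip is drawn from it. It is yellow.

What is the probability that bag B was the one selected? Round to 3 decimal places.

0.466

Compute the likelihood of this draw for each case: P(data | bag A) = (9/11) = 9/11; P(data | bag B) = (5/7) = 5/7.
The prior-weighted likelihoods are 1/2 · 9/11 = 9/22, 1/2 · 5/7 = 5/14; with total 59/77.
By Bayes' rule, P(bag B | data) = (5/14) / (59/77) = 55/118.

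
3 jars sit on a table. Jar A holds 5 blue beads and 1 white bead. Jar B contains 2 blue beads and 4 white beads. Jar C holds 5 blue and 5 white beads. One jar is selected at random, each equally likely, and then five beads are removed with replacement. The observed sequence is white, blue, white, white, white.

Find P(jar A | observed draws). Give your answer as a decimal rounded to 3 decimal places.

0.007

Compute the likelihood of the observed sequence for each case: P(data | jar A) = (1/6)(5/6)(1/6)(1/6)(1/6) = 0.000643; P(data | jar B) = (4/6)(2/6)(4/6)(4/6)(4/6) = 0.065844; P(data | jar C) = (5/10)(5/10)(5/10)(5/10)(5/10) = 0.03125.
Multiplying each by its prior: 1/3 · 0.000643 = 0.00021433, 1/3 · 0.065844 = 0.021948, 1/3 · 0.03125 = 0.010417; with total 0.032579.
By Bayes' rule, P(jar A | data) = (0.00021433) / (0.032579) = 0.0065789.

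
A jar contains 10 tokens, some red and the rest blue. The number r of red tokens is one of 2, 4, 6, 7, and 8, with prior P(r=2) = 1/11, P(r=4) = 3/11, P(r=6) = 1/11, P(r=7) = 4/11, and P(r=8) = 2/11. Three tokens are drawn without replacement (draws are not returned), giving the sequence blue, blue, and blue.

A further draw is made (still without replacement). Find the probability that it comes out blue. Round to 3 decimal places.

0.535

The likelihood of the observed sequence under each hypothesis: P(data | r = 2) = (8/10)(7/9)(6/8) = 7/15; P(data | r = 4) = (6/10)(5/9)(4/8) = 1/6; P(data | r = 6) = (4/10)(3/9)(2/8) = 1/30; P(data | r = 7) = (3/10)(2/9)(1/8) = 1/120; P(data | r = 8) = (2/10)(1/9)(0/8) = 0.
Weighting by the prior gives 1/11 · 7/15 = 7/165, 3/11 · 1/6 = 1/22, 1/11 · 1/30 = 1/330, 4/11 · 1/120 = 1/330, 2/11 · 0 = 0; with total 31/330.
Normalising, the posterior is P(r = 2 | data) = 14/31, P(r = 4 | data) = 15/31, P(r = 6 | data) = 1/31, P(r = 7 | data) = 1/31, P(r = 8 | data) = 0.
Averaging over the posterior, P(blue next | data) = (5/7)(14/31) + (3/7)(15/31) + (1/7)(1/31) + (0)(1/31) = 116/217.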